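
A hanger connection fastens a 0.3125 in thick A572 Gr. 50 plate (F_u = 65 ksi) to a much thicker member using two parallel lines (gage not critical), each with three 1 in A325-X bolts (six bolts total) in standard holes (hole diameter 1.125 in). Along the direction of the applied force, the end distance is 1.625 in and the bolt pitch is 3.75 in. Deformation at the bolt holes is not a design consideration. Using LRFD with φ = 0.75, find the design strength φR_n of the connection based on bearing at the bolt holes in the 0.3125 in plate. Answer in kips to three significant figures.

Per bolt r_n = 1.5 l_c t F_u ≤ 3.0 d t F_u; upper limit = 3.0 × 1 × 0.3125 × 65 = 60.94 kips.
Edge bolt: l_c = 1.625 − 1.125/2 = 1.062 in → 1.5 × 1.062 × 0.3125 × 65 = 32.37 → r_n = 32.37 kips.
Interior bolts: l_c = 3.75 − 1.125 = 2.625 in → 1.5 × 2.625 × 0.3125 × 65 = 79.98 → r_n = 60.94 kips.
R_n = 2 × 32.37 + 4 × 60.94 = 308.5 kips.
Design strength φR_n = 0.75 × 308.5 = 231 kips.

231 kips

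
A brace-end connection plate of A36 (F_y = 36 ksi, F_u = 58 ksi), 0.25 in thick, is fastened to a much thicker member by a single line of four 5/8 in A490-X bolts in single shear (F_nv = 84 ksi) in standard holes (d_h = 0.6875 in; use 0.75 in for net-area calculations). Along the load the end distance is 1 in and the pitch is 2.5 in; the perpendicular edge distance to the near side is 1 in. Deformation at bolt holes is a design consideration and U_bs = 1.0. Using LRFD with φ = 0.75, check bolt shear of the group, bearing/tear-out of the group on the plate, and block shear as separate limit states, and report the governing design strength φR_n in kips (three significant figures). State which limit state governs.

41.2 kips (block shear governs)

Bolt shear: A_b = π·0.625²/4 = 0.3068 in²; R_n = 84 × 0.3068 × 4 × 1 = 103.1 kips → 0.75 × 103.1 = 77.3 kips.
Bearing: edge l_c = 0.6562, r_n = 11.42 kips; interior l_c = 1.812, r_n = 21.75 kips; R_n = 11.42 + 3·21.75 = 76.67 kips → 57.5 kips.
Block shear: A_gv = 2.125, A_nv = 1.469, A_nt = 0.1562 in²; R_n = min(0.6F_uA_nv, 0.6F_yA_gv) + U_bs·F_u·A_nt = 54.96 kips → 41.2 kips.
Block shear governs: 41.2 kips.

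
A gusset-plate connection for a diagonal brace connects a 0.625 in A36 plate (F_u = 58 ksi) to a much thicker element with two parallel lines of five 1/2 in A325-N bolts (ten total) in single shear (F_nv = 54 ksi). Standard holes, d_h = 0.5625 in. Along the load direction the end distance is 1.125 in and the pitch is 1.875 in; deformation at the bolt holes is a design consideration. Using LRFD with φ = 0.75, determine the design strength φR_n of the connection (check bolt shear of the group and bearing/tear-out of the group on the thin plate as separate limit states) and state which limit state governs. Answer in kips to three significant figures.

79.5 kips (bolt shear governs)

Bolt shear: A_b = π·0.5²/4 = 0.1963 in²; R_n = 54 × 0.1963 × 10 × 1 = 106 kips → 0.75 × 106 = 79.5 kips.
Bearing (1.2 l_c t F_u ≤ 2.4 d t F_u): upper limit = 2.4·0.5·0.625·58 = 43.5 kips.
  Edge l_c = 1.125 − 0.5625/2 = 0.8438 → r_n = 36.7 kips; interior l_c = 1.875 − 0.5625 = 1.312 → r_n = 43.5 kips.
  R_n,bearing = 2·36.7 + 8·43.5 = 421.4 kips → 0.75 × 421.4 = 316 kips.
Bolt shear governs: 79.5 kips.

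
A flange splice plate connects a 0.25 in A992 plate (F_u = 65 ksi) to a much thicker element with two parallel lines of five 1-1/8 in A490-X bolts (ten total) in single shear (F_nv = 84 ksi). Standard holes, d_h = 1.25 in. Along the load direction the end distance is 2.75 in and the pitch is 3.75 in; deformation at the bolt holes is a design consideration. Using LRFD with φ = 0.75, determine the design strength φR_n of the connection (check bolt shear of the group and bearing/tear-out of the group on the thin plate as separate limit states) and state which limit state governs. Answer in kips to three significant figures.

325 kips (bearing governs)

Bolt shear: A_b = π·1.125²/4 = 0.994 in²; R_n = 84 × 0.994 × 10 × 1 = 835 kips → 0.75 × 835 = 626 kips.
Bearing (1.2 l_c t F_u ≤ 2.4 d t F_u): upper limit = 2.4·1.125·0.25·65 = 43.87 kips.
  Edge l_c = 2.75 − 1.25/2 = 2.125 → r_n = 41.44 kips; interior l_c = 3.75 − 1.25 = 2.5 → r_n = 43.87 kips.
  R_n,bearing = 2·41.44 + 8·43.87 = 433.9 kips → 0.75 × 433.9 = 325 kips.
Bearing governs: 325 kips.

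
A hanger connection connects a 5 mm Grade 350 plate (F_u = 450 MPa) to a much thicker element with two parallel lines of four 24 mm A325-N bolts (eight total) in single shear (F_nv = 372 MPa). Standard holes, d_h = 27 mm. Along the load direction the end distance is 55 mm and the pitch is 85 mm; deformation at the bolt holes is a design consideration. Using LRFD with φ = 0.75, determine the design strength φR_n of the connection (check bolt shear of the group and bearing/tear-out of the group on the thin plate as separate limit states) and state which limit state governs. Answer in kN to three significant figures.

751 kN (bearing governs)

Bolt shear: A_b = π·24²/4 = 452.4 mm²; R_n = 372 × 452.4 × 8 × 1 / 1000 = 1346 kN → 0.75 × 1346 = 1010 kN.
Bearing (1.2 l_c t F_u ≤ 2.4 d t F_u): upper limit = 2.4·24·5·450 / 1000 = 129.6 kN.
  Edge l_c = 55 − 27/2 = 41.5 → r_n = 112 kN; interior l_c = 85 − 27 = 58 → r_n = 129.6 kN.
  R_n,bearing = 2·112 + 6·129.6 = 1002 kN → 0.75 × 1002 = 751 kN.
Bearing governs: 751 kN.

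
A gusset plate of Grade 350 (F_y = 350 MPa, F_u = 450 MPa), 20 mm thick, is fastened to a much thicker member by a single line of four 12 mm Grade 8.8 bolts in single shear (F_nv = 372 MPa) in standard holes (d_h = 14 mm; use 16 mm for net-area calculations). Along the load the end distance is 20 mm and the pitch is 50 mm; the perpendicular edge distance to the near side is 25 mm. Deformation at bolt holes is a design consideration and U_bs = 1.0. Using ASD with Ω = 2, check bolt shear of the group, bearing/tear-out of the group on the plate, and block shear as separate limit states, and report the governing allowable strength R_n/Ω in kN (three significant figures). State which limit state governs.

84.1 kN (bolt shear governs)

Bolt shear: A_b = π·12²/4 = 113.1 mm²; R_n = 372 × 113.1 × 4 × 1 / 1000 = 168.3 kN → 168.3 / 2 = 84.1 kN.
Bearing: edge l_c = 13, r_n = 140.4 kN; interior l_c = 36, r_n = 259.2 kN; R_n = 140.4 + 3·259.2 = 918 kN → 459 kN.
Block shear: A_gv = 3400, A_nv = 2280, A_nt = 340 mm²; R_n = min(0.6F_uA_nv, 0.6F_yA_gv) + U_bs·F_u·A_nt = 768.6 kN → 384 kN.
Bolt shear governs: 84.1 kN.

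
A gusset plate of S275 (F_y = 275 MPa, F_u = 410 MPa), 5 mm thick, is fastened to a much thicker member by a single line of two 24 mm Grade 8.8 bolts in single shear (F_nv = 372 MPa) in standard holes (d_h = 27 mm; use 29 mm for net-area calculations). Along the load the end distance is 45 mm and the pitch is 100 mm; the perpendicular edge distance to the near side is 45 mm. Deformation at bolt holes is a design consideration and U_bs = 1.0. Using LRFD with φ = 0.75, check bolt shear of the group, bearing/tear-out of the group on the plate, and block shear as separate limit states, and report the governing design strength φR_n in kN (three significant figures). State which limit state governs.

137 kN (block shear governs)

Bolt shear: A_b = π·24²/4 = 452.4 mm²; R_n = 372 × 452.4 × 2 × 1 / 1000 = 336.6 kN → 0.75 × 336.6 = 252 kN.
Bearing: edge l_c = 31.5, r_n = 77.49 kN; interior l_c = 73, r_n = 118.1 kN; R_n = 77.49 + 1·118.1 = 195.6 kN → 147 kN.
Block shear: A_gv = 725, A_nv = 507.5, A_nt = 152.5 mm²; R_n = min(0.6F_uA_nv, 0.6F_yA_gv) + U_bs·F_u·A_nt = 182.2 kN → 137 kN.
Block shear governs: 137 kN.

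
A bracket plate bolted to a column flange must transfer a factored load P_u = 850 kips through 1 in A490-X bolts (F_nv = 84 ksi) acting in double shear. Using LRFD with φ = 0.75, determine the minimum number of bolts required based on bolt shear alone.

9 bolts

A_b = π·1²/4 = 0.7854 in².
Per-bolt design strength φR_n = 0.75 × 84 × 0.7854 × 2 = 98.96 kips.
n ≥ 850 / 98.96 = 8.589 → use 9 bolts.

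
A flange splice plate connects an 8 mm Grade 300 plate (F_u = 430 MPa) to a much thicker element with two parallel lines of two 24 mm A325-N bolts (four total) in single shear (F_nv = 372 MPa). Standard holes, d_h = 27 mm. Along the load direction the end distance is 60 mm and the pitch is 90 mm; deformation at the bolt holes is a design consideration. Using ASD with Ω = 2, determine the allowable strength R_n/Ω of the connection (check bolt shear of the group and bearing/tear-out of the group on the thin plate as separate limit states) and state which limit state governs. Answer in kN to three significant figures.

337 kN (bolt shear governs)

Bolt shear: A_b = π·24²/4 = 452.4 mm²; R_n = 372 × 452.4 × 4 × 1 / 1000 = 673.2 kN → 673.2 / 2 = 337 kN.
Bearing (1.2 l_c t F_u ≤ 2.4 d t F_u): upper limit = 2.4·24·8·430 / 1000 = 198.1 kN.
  Edge l_c = 60 − 27/2 = 46.5 → r_n = 192 kN; interior l_c = 90 − 27 = 63 → r_n = 198.1 kN.
  R_n,bearing = 2·192 + 2·198.1 = 780.2 kN → 780.2 / 2 = 390 kN.
Bolt shear governs: 337 kN.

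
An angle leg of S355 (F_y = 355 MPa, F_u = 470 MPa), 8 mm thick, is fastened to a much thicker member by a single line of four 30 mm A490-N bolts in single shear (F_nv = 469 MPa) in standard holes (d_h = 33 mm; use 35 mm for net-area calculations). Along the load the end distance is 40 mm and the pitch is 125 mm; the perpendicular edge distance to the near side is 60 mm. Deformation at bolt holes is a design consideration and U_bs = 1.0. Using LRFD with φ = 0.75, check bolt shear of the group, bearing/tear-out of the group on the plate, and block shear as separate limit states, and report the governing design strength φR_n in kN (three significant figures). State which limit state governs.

615 kN (block shear governs)

Bolt shear: A_b = π·30²/4 = 706.9 mm²; R_n = 469 × 706.9 × 4 × 1 / 1000 = 1326 kN → 0.75 × 1326 = 995 kN.
Bearing: edge l_c = 23.5, r_n = 106 kN; interior l_c = 92, r_n = 270.7 kN; R_n = 106 + 3·270.7 = 918.2 kN → 689 kN.
Block shear: A_gv = 3320, A_nv = 2340, A_nt = 340 mm²; R_n = min(0.6F_uA_nv, 0.6F_yA_gv) + U_bs·F_u·A_nt = 819.7 kN → 615 kN.
Block shear governs: 615 kN.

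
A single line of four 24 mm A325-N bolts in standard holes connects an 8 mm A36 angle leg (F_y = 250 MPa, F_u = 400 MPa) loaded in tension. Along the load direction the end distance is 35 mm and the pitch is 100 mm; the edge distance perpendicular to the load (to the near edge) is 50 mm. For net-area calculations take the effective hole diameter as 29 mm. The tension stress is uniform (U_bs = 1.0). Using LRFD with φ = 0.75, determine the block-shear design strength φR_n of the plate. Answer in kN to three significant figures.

Shear plane L_v = 35 + 3·100 = 335 mm; A_gv = 335 × 8 = 2680 mm².
A_nv = (335 − 3.5·29) × 8 = 1868 mm².
A_nt = (50 − 0.5·29) × 8 = 284 mm².
0.6 F_u A_nv = 448.3 kN; 0.6 F_y A_gv = 402 kN → shear yielding governs the shear term.
R_n = 402 + 1.0 × 400 × 284 / 1000 = 515.6 kN.
Design strength φR_n = 0.75 × 515.6 = 387 kN.

387 kN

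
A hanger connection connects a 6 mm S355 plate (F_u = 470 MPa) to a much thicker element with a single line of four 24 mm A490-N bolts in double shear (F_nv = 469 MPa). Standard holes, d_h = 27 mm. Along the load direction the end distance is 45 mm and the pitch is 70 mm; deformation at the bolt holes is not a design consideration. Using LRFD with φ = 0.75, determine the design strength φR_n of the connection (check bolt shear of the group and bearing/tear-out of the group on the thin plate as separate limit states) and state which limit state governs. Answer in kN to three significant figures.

509 kN (bearing governs)

Bolt shear: A_b = π·24²/4 = 452.4 mm²; R_n = 469 × 452.4 × 4 × 2 / 1000 = 1697 kN → 0.75 × 1697 = 1270 kN.
Bearing (1.5 l_c t F_u ≤ 3.0 d t F_u): upper limit = 3.0·24·6·470 / 1000 = 203 kN.
  Edge l_c = 45 − 27/2 = 31.5 → r_n = 133.2 kN; interior l_c = 70 − 27 = 43 → r_n = 181.9 kN.
  R_n,bearing = 1·133.2 + 3·181.9 = 678.9 kN → 0.75 × 678.9 = 509 kN.
Bearing governs: 509 kN.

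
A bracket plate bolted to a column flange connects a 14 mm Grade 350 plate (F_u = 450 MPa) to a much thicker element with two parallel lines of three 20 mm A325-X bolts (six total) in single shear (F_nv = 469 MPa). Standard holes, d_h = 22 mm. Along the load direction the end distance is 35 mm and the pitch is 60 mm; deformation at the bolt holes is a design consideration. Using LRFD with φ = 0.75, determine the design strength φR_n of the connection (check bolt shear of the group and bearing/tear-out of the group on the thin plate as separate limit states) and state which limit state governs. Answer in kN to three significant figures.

663 kN (bolt shear governs)

Bolt shear: A_b = π·20²/4 = 314.2 mm²; R_n = 469 × 314.2 × 6 × 1 / 1000 = 884 kN → 0.75 × 884 = 663 kN.
Bearing (1.2 l_c t F_u ≤ 2.4 d t F_u): upper limit = 2.4·20·14·450 / 1000 = 302.4 kN.
  Edge l_c = 35 − 22/2 = 24 → r_n = 181.4 kN; interior l_c = 60 − 22 = 38 → r_n = 287.3 kN.
  R_n,bearing = 2·181.4 + 4·287.3 = 1512 kN → 0.75 × 1512 = 1130 kN.
Bolt shear governs: 663 kN.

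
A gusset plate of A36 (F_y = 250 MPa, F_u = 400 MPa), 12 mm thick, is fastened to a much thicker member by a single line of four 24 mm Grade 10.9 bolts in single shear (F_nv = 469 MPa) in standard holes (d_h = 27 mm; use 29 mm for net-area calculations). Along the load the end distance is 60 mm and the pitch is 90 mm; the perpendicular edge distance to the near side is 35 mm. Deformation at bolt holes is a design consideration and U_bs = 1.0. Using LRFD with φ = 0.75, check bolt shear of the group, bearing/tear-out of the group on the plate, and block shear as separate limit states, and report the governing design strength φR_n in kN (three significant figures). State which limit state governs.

Bolt shear: A_b = π·24²/4 = 452.4 mm²; R_n = 469 × 452.4 × 4 × 1 / 1000 = 848.7 kN → 0.75 × 848.7 = 637 kN.
Bearing: edge l_c = 46.5, r_n = 267.8 kN; interior l_c = 63, r_n = 276.5 kN; R_n = 267.8 + 3·276.5 = 1097 kN → 823 kN.
Block shear: A_gv = 3960, A_nv = 2742, A_nt = 246 mm²; R_n = min(0.6F_uA_nv, 0.6F_yA_gv) + U_bs·F_u·A_nt = 692.4 kN → 519 kN.
Block shear governs: 519 kN.

519 kN (block shear governs)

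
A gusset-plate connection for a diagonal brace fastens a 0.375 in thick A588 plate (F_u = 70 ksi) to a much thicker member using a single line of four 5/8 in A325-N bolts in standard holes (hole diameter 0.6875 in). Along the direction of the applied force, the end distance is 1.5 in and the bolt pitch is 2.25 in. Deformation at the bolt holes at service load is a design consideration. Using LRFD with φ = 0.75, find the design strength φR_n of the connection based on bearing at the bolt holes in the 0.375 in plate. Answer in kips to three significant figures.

116 kips

Per bolt r_n = 1.2 l_c t F_u ≤ 2.4 d t F_u; upper limit = 2.4 × 0.625 × 0.375 × 70 = 39.38 kips.
Edge bolt: l_c = 1.5 − 0.6875/2 = 1.156 in → 1.2 × 1.156 × 0.375 × 70 = 36.42 → r_n = 36.42 kips.
Interior bolts: l_c = 2.25 − 0.6875 = 1.562 in → 1.2 × 1.562 × 0.375 × 70 = 49.22 → r_n = 39.38 kips.
R_n = 1 × 36.42 + 3 × 39.38 = 154.5 kips.
Design strength φR_n = 0.75 × 154.5 = 116 kips.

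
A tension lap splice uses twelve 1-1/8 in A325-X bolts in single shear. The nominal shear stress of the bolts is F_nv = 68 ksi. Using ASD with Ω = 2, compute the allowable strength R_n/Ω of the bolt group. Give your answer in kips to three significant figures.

406 kips

A_b = π × 1.125² / 4 = 0.994 in².
R_n = F_nv · A_b · n · n_s = 68 × 0.994 × 12 × 1 = 811.1 kips.
Allowable strength R_n/Ω = 811.1 / 2 = 406 kips.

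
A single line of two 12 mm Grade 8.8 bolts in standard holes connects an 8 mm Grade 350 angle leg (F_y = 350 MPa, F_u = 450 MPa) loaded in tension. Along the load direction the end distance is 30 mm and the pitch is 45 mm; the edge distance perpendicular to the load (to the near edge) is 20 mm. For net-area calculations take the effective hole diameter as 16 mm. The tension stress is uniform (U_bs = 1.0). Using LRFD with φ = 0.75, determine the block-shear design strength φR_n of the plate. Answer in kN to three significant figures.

Shear plane L_v = 30 + 1·45 = 75 mm; A_gv = 75 × 8 = 600 mm².
A_nv = (75 − 1.5·16) × 8 = 408 mm².
A_nt = (20 − 0.5·16) × 8 = 96 mm².
0.6 F_u A_nv = 110.2 kN; 0.6 F_y A_gv = 126 kN → shear rupture governs the shear term.
R_n = 110.2 + 1.0 × 450 × 96 / 1000 = 153.4 kN.
Design strength φR_n = 0.75 × 153.4 = 115 kN.

115 kN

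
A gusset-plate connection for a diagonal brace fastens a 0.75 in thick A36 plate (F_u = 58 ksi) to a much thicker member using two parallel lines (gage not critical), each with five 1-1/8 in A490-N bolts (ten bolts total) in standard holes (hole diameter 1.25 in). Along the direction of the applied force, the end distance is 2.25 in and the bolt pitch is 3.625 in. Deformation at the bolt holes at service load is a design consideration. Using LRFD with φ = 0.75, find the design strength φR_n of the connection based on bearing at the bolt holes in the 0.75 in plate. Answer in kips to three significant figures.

832 kips

Per bolt r_n = 1.2 l_c t F_u ≤ 2.4 d t F_u; upper limit = 2.4 × 1.125 × 0.75 × 58 = 117.4 kips.
Edge bolt: l_c = 2.25 − 1.25/2 = 1.625 in → 1.2 × 1.625 × 0.75 × 58 = 84.82 → r_n = 84.82 kips.
Interior bolts: l_c = 3.625 − 1.25 = 2.375 in → 1.2 × 2.375 × 0.75 × 58 = 124 → r_n = 117.4 kips.
R_n = 2 × 84.82 + 8 × 117.4 = 1109 kips.
Design strength φR_n = 0.75 × 1109 = 832 kips.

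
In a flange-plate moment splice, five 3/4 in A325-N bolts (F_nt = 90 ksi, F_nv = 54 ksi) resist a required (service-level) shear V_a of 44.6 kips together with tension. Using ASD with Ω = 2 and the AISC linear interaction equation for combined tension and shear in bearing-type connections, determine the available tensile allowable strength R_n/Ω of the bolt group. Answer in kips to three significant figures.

A_b = π·0.75²/4 = 0.4418 in²; f_rv = 44.6 / (5 × 0.4418) = 20.19 ksi.
F'_nt = 1.3 F_nt − (Ω F_nt / F_nv) f_rv = 1.3·90 − (2·90/54)·20.19 = 49.7 ksi, capped at F_nt → F'_nt = 49.7 ksi.
R_n = F'_nt · A_b · n = 49.7 × 0.4418 × 5 = 109.8 kips.
Allowable strength R_n/Ω = 109.8 / 2 = 54.9 kips.

54.9 kips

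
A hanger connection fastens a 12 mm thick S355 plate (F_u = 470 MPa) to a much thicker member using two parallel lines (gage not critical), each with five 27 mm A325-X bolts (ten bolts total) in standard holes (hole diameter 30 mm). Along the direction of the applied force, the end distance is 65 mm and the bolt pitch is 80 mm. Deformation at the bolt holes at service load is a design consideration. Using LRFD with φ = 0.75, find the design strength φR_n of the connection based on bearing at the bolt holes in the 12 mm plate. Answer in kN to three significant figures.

Per bolt r_n = 1.2 l_c t F_u ≤ 2.4 d t F_u; upper limit = 2.4 × 27 × 12 × 470 / 1000 = 365.5 kN.
Edge bolt: l_c = 65 − 30/2 = 50 mm → 1.2 × 50 × 12 × 470 / 1000 = 338.4 → r_n = 338.4 kN.
Interior bolts: l_c = 80 − 30 = 50 mm → 1.2 × 50 × 12 × 470 / 1000 = 338.4 → r_n = 338.4 kN.
R_n = 2 × 338.4 + 8 × 338.4 = 3384 kN.
Design strength φR_n = 0.75 × 3384 = 2540 kN.

2540 kN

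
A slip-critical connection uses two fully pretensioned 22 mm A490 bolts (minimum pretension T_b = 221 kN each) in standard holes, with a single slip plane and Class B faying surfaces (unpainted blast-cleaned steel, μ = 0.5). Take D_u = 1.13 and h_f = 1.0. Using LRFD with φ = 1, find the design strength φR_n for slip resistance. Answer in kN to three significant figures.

R_n = μ · D_u · h_f · T_b · n_s · n_b = 0.5 × 1.13 × 1.0 × 221 × 1 × 2 = 249.7 kN.
Design strength φR_n = 1 × 249.7 = 250 kN.

250 kN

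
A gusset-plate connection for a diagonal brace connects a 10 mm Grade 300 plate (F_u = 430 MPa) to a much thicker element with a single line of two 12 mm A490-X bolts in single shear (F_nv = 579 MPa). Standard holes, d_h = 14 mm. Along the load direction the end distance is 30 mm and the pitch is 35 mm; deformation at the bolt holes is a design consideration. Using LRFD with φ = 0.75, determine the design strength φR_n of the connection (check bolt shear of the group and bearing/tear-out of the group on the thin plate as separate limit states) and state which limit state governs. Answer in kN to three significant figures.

Bolt shear: A_b = π·12²/4 = 113.1 mm²; R_n = 579 × 113.1 × 2 × 1 / 1000 = 131 kN → 0.75 × 131 = 98.2 kN.
Bearing (1.2 l_c t F_u ≤ 2.4 d t F_u): upper limit = 2.4·12·10·430 / 1000 = 123.8 kN.
  Edge l_c = 30 − 14/2 = 23 → r_n = 118.7 kN; interior l_c = 35 − 14 = 21 → r_n = 108.4 kN.
  R_n,bearing = 1·118.7 + 1·108.4 = 227 kN → 0.75 × 227 = 170 kN.
Bolt shear governs: 98.2 kN.

98.2 kN (bolt shear governs)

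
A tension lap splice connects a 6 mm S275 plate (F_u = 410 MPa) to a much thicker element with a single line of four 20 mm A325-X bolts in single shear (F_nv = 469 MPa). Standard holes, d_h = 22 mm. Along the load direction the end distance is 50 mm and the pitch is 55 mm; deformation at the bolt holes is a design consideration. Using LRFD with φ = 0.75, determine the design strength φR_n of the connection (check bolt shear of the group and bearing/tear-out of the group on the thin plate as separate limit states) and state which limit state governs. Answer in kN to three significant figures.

Bolt shear: A_b = π·20²/4 = 314.2 mm²; R_n = 469 × 314.2 × 4 × 1 / 1000 = 589.4 kN → 0.75 × 589.4 = 442 kN.
Bearing (1.2 l_c t F_u ≤ 2.4 d t F_u): upper limit = 2.4·20·6·410 / 1000 = 118.1 kN.
  Edge l_c = 50 − 22/2 = 39 → r_n = 115.1 kN; interior l_c = 55 − 22 = 33 → r_n = 97.42 kN.
  R_n,bearing = 1·115.1 + 3·97.42 = 407.4 kN → 0.75 × 407.4 = 306 kN.
Bearing governs: 306 kN.

306 kN (bearing governs)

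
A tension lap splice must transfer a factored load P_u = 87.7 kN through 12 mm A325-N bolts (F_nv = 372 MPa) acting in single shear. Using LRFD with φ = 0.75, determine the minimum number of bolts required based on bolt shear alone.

3 bolts

A_b = π·12²/4 = 113.1 mm².
Per-bolt design strength φR_n = 0.75 × 372 × 113.1 × 1 / 1000 = 31.55 kN.
n ≥ 87.7 / 31.55 = 2.779 → use 3 bolts.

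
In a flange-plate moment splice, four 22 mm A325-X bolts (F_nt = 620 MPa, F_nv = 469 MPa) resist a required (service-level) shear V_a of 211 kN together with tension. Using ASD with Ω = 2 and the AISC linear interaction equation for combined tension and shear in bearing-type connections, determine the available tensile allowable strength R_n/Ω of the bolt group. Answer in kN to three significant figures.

A_b = π·22²/4 = 380.1 mm²; f_rv = 211 × 1000 / (4 × 380.1) = 138.8 MPa.
F'_nt = 1.3 F_nt − (Ω F_nt / F_nv) f_rv = 1.3·620 − (2·620/469)·138.8 = 439.1 MPa, capped at F_nt → F'_nt = 439.1 MPa.
R_n = F'_nt · A_b · n = 439.1 × 380.1 × 4 / 1000 = 667.7 kN.
Allowable strength R_n/Ω = 667.7 / 2 = 334 kN.

334 kN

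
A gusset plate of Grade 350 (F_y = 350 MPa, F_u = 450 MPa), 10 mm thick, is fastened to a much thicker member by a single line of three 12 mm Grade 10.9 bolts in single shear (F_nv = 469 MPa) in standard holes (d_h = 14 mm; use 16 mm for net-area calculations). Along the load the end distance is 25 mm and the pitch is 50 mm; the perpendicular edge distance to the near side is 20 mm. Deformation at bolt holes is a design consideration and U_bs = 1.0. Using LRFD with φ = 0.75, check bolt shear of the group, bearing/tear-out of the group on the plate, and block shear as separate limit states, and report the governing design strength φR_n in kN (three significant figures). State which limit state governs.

Bolt shear: A_b = π·12²/4 = 113.1 mm²; R_n = 469 × 113.1 × 3 × 1 / 1000 = 159.1 kN → 0.75 × 159.1 = 119 kN.
Bearing: edge l_c = 18, r_n = 97.2 kN; interior l_c = 36, r_n = 129.6 kN; R_n = 97.2 + 2·129.6 = 356.4 kN → 267 kN.
Block shear: A_gv = 1250, A_nv = 850, A_nt = 120 mm²; R_n = min(0.6F_uA_nv, 0.6F_yA_gv) + U_bs·F_u·A_nt = 283.5 kN → 213 kN.
Bolt shear governs: 119 kN.

119 kN (bolt shear governs)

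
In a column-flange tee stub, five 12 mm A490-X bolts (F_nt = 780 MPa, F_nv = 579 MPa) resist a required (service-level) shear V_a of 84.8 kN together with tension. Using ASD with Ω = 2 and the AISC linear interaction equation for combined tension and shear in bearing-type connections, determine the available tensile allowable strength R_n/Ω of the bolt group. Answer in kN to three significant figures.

A_b = π·12²/4 = 113.1 mm²; f_rv = 84.8 × 1000 / (5 × 113.1) = 150 MPa.
F'_nt = 1.3 F_nt − (Ω F_nt / F_nv) f_rv = 1.3·780 − (2·780/579)·150 = 610 MPa, capped at F_nt → F'_nt = 610 MPa.
R_n = F'_nt · A_b · n = 610 × 113.1 × 5 / 1000 = 344.9 kN.
Allowable strength R_n/Ω = 344.9 / 2 = 172 kN.

172 kN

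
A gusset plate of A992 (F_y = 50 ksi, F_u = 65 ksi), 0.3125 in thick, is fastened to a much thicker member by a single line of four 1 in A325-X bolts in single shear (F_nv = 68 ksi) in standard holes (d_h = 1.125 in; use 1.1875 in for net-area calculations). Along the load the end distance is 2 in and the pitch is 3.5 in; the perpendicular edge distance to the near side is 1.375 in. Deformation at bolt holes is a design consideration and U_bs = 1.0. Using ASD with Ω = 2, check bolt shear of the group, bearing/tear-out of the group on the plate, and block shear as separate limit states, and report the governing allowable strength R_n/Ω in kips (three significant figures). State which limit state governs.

58.8 kips (block shear governs)

Bolt shear: A_b = π·1²/4 = 0.7854 in²; R_n = 68 × 0.7854 × 4 × 1 = 213.6 kips → 213.6 / 2 = 107 kips.
Bearing: edge l_c = 1.438, r_n = 35.04 kips; interior l_c = 2.375, r_n = 48.75 kips; R_n = 35.04 + 3·48.75 = 181.3 kips → 90.6 kips.
Block shear: A_gv = 3.906, A_nv = 2.607, A_nt = 0.2441 in²; R_n = min(0.6F_uA_nv, 0.6F_yA_gv) + U_bs·F_u·A_nt = 117.6 kips → 58.8 kips.
Block shear governs: 58.8 kips.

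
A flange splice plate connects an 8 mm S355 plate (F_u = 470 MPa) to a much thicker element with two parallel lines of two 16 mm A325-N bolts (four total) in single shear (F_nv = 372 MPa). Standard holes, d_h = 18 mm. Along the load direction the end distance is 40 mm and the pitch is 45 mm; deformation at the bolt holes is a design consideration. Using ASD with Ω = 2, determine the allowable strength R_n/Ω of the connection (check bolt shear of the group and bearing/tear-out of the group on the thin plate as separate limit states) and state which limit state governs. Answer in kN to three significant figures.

150 kN (bolt shear governs)

Bolt shear: A_b = π·16²/4 = 201.1 mm²; R_n = 372 × 201.1 × 4 × 1 / 1000 = 299.2 kN → 299.2 / 2 = 150 kN.
Bearing (1.2 l_c t F_u ≤ 2.4 d t F_u): upper limit = 2.4·16·8·470 / 1000 = 144.4 kN.
  Edge l_c = 40 − 18/2 = 31 → r_n = 139.9 kN; interior l_c = 45 − 18 = 27 → r_n = 121.8 kN.
  R_n,bearing = 2·139.9 + 2·121.8 = 523.4 kN → 523.4 / 2 = 262 kN.
Bolt shear governs: 150 kN.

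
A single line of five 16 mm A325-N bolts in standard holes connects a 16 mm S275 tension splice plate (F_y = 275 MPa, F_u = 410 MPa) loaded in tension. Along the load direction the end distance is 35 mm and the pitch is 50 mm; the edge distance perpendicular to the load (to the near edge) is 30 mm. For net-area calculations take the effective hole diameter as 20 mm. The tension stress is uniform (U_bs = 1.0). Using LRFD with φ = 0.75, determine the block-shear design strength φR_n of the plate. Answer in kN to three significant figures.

Shear plane L_v = 35 + 4·50 = 235 mm; A_gv = 235 × 16 = 3760 mm².
A_nv = (235 − 4.5·20) × 16 = 2320 mm².
A_nt = (30 − 0.5·20) × 16 = 320 mm².
0.6 F_u A_nv = 570.7 kN; 0.6 F_y A_gv = 620.4 kN → shear rupture governs the shear term.
R_n = 570.7 + 1.0 × 410 × 320 / 1000 = 701.9 kN.
Design strength φR_n = 0.75 × 701.9 = 526 kN.

526 kN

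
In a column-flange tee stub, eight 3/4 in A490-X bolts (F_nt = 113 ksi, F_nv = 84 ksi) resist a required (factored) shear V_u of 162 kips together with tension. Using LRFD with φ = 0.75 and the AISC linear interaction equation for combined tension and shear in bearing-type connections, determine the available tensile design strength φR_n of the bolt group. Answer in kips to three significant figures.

A_b = π·0.75²/4 = 0.4418 in²; f_rv = 162 / (8 × 0.4418) = 45.84 ksi.
F'_nt = 1.3 F_nt − (F_nt / φF_nv) f_rv = 1.3·113 − (113/(0.75·84))·45.84 = 64.69 ksi, capped at F_nt → F'_nt = 64.69 ksi.
R_n = F'_nt · A_b · n = 64.69 × 0.4418 × 8 = 228.6 kips.
Design strength φR_n = 0.75 × 228.6 = 171 kips.

171 kips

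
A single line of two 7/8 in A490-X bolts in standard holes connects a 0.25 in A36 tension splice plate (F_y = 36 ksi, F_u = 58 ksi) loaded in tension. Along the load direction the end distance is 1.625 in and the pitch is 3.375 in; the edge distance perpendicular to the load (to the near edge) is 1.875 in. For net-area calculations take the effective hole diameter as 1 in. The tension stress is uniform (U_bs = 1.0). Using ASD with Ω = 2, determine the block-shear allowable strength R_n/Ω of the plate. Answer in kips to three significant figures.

23.5 kips

Shear plane L_v = 1.625 + 1·3.375 = 5 in; A_gv = 5 × 0.25 = 1.25 in².
A_nv = (5 − 1.5·1) × 0.25 = 0.875 in².
A_nt = (1.875 − 0.5·1) × 0.25 = 0.3438 in².
0.6 F_u A_nv = 30.45 kips; 0.6 F_y A_gv = 27 kips → shear yielding governs the shear term.
R_n = 27 + 1.0 × 58 × 0.3438 = 46.94 kips.
Allowable strength R_n/Ω = 46.94 / 2 = 23.5 kips.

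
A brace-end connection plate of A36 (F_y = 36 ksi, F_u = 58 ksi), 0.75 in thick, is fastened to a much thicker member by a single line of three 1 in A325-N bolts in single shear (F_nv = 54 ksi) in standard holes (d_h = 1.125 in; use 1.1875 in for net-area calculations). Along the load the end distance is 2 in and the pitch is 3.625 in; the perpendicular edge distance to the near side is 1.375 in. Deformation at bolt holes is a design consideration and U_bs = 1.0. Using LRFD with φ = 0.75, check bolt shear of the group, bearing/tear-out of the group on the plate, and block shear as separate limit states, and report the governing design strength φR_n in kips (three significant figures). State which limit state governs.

95.4 kips (bolt shear governs)

Bolt shear: A_b = π·1²/4 = 0.7854 in²; R_n = 54 × 0.7854 × 3 × 1 = 127.2 kips → 0.75 × 127.2 = 95.4 kips.
Bearing: edge l_c = 1.438, r_n = 75.04 kips; interior l_c = 2.5, r_n = 104.4 kips; R_n = 75.04 + 2·104.4 = 283.8 kips → 213 kips.
Block shear: A_gv = 6.938, A_nv = 4.711, A_nt = 0.5859 in²; R_n = min(0.6F_uA_nv, 0.6F_yA_gv) + U_bs·F_u·A_nt = 183.8 kips → 138 kips.
Bolt shear governs: 95.4 kips.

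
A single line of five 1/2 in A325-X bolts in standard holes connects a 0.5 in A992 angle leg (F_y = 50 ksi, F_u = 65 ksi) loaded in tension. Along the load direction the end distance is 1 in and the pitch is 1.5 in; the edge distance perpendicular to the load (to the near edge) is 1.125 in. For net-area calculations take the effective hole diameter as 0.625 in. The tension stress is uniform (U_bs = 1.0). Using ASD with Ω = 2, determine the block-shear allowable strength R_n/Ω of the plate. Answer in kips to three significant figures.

Shear plane L_v = 1 + 4·1.5 = 7 in; A_gv = 7 × 0.5 = 3.5 in².
A_nv = (7 − 4.5·0.625) × 0.5 = 2.094 in².
A_nt = (1.125 − 0.5·0.625) × 0.5 = 0.4062 in².
0.6 F_u A_nv = 81.66 kips; 0.6 F_y A_gv = 105 kips → shear rupture governs the shear term.
R_n = 81.66 + 1.0 × 65 × 0.4062 = 108.1 kips.
Allowable strength R_n/Ω = 108.1 / 2 = 54 kips.

54 kips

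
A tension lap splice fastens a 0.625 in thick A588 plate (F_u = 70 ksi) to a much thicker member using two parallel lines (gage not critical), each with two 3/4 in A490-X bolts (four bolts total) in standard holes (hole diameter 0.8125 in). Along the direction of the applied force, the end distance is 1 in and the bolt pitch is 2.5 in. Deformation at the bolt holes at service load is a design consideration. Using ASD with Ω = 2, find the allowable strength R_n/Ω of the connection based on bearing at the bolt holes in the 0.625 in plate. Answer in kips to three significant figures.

Per bolt r_n = 1.2 l_c t F_u ≤ 2.4 d t F_u; upper limit = 2.4 × 0.75 × 0.625 × 70 = 78.75 kips.
Edge bolt: l_c = 1 − 0.8125/2 = 0.5938 in → 1.2 × 0.5938 × 0.625 × 70 = 31.17 → r_n = 31.17 kips.
Interior bolts: l_c = 2.5 − 0.8125 = 1.688 in → 1.2 × 1.688 × 0.625 × 70 = 88.59 → r_n = 78.75 kips.
R_n = 2 × 31.17 + 2 × 78.75 = 219.8 kips.
Allowable strength R_n/Ω = 219.8 / 2 = 110 kips.

110 kips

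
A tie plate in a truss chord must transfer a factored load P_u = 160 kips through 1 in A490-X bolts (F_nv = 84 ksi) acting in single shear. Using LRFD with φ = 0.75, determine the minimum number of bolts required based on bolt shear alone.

A_b = π·1²/4 = 0.7854 in².
Per-bolt design strength φR_n = 0.75 × 84 × 0.7854 × 1 = 49.48 kips.
n ≥ 160 / 49.48 = 3.234 → use 4 bolts.

4 bolts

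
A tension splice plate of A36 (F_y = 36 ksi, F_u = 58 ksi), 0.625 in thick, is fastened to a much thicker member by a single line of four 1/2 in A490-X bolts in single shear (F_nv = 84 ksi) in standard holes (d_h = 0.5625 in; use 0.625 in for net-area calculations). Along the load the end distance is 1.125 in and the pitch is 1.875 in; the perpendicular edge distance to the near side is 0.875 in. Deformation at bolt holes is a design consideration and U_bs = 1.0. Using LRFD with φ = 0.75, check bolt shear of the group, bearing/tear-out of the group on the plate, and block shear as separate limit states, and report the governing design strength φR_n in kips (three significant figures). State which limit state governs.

49.5 kips (bolt shear governs)

Bolt shear: A_b = π·0.5²/4 = 0.1963 in²; R_n = 84 × 0.1963 × 4 × 1 = 65.97 kips → 0.75 × 65.97 = 49.5 kips.
Bearing: edge l_c = 0.8438, r_n = 36.7 kips; interior l_c = 1.312, r_n = 43.5 kips; R_n = 36.7 + 3·43.5 = 167.2 kips → 125 kips.
Block shear: A_gv = 4.219, A_nv = 2.852, A_nt = 0.3516 in²; R_n = min(0.6F_uA_nv, 0.6F_yA_gv) + U_bs·F_u·A_nt = 111.5 kips → 83.6 kips.
Bolt shear governs: 49.5 kips.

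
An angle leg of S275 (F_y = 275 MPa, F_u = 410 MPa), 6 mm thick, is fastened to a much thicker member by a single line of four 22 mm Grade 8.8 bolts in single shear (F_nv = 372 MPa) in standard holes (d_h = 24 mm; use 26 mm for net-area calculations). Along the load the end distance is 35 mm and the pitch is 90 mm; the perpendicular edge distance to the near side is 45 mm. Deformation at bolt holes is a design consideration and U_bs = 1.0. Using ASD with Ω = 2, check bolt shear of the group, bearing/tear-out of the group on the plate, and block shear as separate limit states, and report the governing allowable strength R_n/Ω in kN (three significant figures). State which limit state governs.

190 kN (block shear governs)

Bolt shear: A_b = π·22²/4 = 380.1 mm²; R_n = 372 × 380.1 × 4 × 1 / 1000 = 565.6 kN → 565.6 / 2 = 283 kN.
Bearing: edge l_c = 23, r_n = 67.9 kN; interior l_c = 66, r_n = 129.9 kN; R_n = 67.9 + 3·129.9 = 457.6 kN → 229 kN.
Block shear: A_gv = 1830, A_nv = 1284, A_nt = 192 mm²; R_n = min(0.6F_uA_nv, 0.6F_yA_gv) + U_bs·F_u·A_nt = 380.7 kN → 190 kN.
Block shear governs: 190 kN.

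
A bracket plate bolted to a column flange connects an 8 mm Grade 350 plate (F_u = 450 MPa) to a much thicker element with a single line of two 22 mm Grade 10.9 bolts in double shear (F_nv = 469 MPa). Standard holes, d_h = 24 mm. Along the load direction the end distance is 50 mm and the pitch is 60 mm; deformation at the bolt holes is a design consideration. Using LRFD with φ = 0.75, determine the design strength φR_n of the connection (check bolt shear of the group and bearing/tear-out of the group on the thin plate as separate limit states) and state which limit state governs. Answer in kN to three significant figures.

240 kN (bearing governs)

Bolt shear: A_b = π·22²/4 = 380.1 mm²; R_n = 469 × 380.1 × 2 × 2 / 1000 = 713.1 kN → 0.75 × 713.1 = 535 kN.
Bearing (1.2 l_c t F_u ≤ 2.4 d t F_u): upper limit = 2.4·22·8·450 / 1000 = 190.1 kN.
  Edge l_c = 50 − 24/2 = 38 → r_n = 164.2 kN; interior l_c = 60 − 24 = 36 → r_n = 155.5 kN.
  R_n,bearing = 1·164.2 + 1·155.5 = 319.7 kN → 0.75 × 319.7 = 240 kN.
Bearing governs: 240 kN.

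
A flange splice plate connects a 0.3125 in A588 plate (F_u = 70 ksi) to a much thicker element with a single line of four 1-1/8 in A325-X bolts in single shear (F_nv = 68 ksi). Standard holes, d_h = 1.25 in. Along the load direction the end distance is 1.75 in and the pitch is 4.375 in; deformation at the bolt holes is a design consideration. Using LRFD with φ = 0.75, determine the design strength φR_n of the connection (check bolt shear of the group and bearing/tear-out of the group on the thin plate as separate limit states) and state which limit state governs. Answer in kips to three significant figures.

Bolt shear: A_b = π·1.125²/4 = 0.994 in²; R_n = 68 × 0.994 × 4 × 1 = 270.4 kips → 0.75 × 270.4 = 203 kips.
Bearing (1.2 l_c t F_u ≤ 2.4 d t F_u): upper limit = 2.4·1.125·0.3125·70 = 59.06 kips.
  Edge l_c = 1.75 − 1.25/2 = 1.125 → r_n = 29.53 kips; interior l_c = 4.375 − 1.25 = 3.125 → r_n = 59.06 kips.
  R_n,bearing = 1·29.53 + 3·59.06 = 206.7 kips → 0.75 × 206.7 = 155 kips.
Bearing governs: 155 kips.

155 kips (bearing governs)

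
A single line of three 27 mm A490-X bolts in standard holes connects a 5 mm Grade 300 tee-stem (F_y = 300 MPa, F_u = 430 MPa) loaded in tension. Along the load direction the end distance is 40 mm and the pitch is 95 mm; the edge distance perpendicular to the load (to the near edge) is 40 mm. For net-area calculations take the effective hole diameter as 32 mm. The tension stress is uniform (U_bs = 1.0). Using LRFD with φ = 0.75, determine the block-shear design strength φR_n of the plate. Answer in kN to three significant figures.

184 kN

Shear plane L_v = 40 + 2·95 = 230 mm; A_gv = 230 × 5 = 1150 mm².
A_nv = (230 − 2.5·32) × 5 = 750 mm².
A_nt = (40 − 0.5·32) × 5 = 120 mm².
0.6 F_u A_nv = 193.5 kN; 0.6 F_y A_gv = 207 kN → shear rupture governs the shear term.
R_n = 193.5 + 1.0 × 430 × 120 / 1000 = 245.1 kN.
Design strength φR_n = 0.75 × 245.1 = 184 kN.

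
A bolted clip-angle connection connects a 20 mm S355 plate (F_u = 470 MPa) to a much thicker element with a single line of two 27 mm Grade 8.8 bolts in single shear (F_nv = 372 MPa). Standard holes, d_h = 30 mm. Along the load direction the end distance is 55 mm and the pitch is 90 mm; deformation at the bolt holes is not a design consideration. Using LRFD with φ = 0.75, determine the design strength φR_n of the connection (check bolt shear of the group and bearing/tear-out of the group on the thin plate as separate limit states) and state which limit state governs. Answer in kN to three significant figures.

Bolt shear: A_b = π·27²/4 = 572.6 mm²; R_n = 372 × 572.6 × 2 × 1 / 1000 = 426 kN → 0.75 × 426 = 319 kN.
Bearing (1.5 l_c t F_u ≤ 3.0 d t F_u): upper limit = 3.0·27·20·470 / 1000 = 761.4 kN.
  Edge l_c = 55 − 30/2 = 40 → r_n = 564 kN; interior l_c = 90 − 30 = 60 → r_n = 761.4 kN.
  R_n,bearing = 1·564 + 1·761.4 = 1325 kN → 0.75 × 1325 = 994 kN.
Bolt shear governs: 319 kN.

319 kN (bolt shear governs)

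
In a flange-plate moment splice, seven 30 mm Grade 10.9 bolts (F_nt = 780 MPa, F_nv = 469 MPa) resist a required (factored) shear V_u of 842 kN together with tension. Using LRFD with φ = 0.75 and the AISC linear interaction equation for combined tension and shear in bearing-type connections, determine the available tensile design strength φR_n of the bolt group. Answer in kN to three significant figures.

A_b = π·30²/4 = 706.9 mm²; f_rv = 842 × 1000 / (7 × 706.9) = 170.2 MPa.
F'_nt = 1.3 F_nt − (F_nt / φF_nv) f_rv = 1.3·780 − (780/(0.75·469))·170.2 = 636.7 MPa, capped at F_nt → F'_nt = 636.7 MPa.
R_n = F'_nt · A_b · n = 636.7 × 706.9 × 7 / 1000 = 3150 kN.
Design strength φR_n = 0.75 × 3150 = 2360 kN.

2360 kN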